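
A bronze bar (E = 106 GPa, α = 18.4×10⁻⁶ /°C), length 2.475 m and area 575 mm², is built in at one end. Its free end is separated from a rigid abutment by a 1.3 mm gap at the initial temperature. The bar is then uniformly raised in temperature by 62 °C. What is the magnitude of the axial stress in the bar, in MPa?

If the wall were absent the bar would grow by αΔT L = 18.4×10⁻⁶ × 62 × 2475 = 2.823 mm.
The gap closes (δ_free > 1.3 mm) and the wall then resists a further 2.823 − 1.3 = 1.523 mm of expansion.
So σ = E(δ_free − g)/L = 106×10³ × 1.523/2475 = 65.25 MPa.

σ ≈ 65.2 MPa (compressive)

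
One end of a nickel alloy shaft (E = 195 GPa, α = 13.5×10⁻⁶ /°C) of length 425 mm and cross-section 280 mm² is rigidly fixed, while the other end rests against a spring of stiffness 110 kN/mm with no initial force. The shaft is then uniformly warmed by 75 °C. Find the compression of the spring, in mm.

δ ≈ 0.232 mm

If the spring were absent the shaft would lengthen by αΔT L = 13.5×10⁻⁶ × 75 × 425 = 0.4303 mm.
With a force P in the spring, the elastic change of the shaft is PL/(AE) and that of the spring is P/k; compatibility requires their sum to equal δ_free.
P [ L/(AE) + 1/k ] = δ_free → P [ 425/(280×195×10³) + 1/(110×10³) ] = 0.4303.
P = 0.4303 / 1.687×10⁻⁵ = 25500 N.
Spring compression = P/k = 25500/(110×10³) = 0.2318 mm.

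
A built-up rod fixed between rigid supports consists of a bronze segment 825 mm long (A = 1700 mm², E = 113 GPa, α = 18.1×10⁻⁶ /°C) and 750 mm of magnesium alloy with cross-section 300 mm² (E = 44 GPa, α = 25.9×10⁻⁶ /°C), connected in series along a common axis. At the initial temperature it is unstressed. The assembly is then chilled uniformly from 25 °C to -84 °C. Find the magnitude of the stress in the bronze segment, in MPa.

σ ≈ 36 MPa (tensile)

With the walls removed the bar would change length by δ_free = Σ αᵢΔT Lᵢ = 18.1×10⁻⁶×109×825 + 25.9×10⁻⁶×109×750 = 3.745 mm.
Since the ends are fixed, an axial force P builds up, equal in every segment, with P · Σ Lᵢ/(AᵢEᵢ) = δ_free.
Σ Lᵢ/(AᵢEᵢ) = 825/(1700×113×10³) + 750/(300×44×10³) = 6.111×10⁻⁵ mm/N.
Hence P = δ_free / Σ(L/AE) = 3.745/6.111×10⁻⁵ = 61.28 kN (tensile).
σ_{bronze} = P / A = 61280 / 1700 = 36.05 MPa.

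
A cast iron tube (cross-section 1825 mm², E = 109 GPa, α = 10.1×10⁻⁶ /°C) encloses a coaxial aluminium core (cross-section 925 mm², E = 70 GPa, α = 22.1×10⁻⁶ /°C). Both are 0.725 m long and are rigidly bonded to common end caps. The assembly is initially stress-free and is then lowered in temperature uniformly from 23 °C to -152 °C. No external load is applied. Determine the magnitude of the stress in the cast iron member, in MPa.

The aluminium has the larger α, so on cooling it would change length more than the cast iron if both were free. The rigid plates force a common final length, so the aluminium is put into tension and the cast iron into compression, with equal and opposite forces P (no external load).
Equating the net (thermal + elastic) strains gives |α₁ − α₂|·ΔT = P·[1/(A₁E₁) + 1/(A₂E₂)].
|α₁ − α₂|·ΔT = 12×10⁻⁶ × 175 = 0.0021.
1/(A₁E₁) + 1/(A₂E₂) = 1/(1825×109×10³) + 1/(925×70×10³) = 2.047×10⁻⁸ N⁻¹.
So P = 0.0021 / 2.047×10⁻⁸ = 102.6 kN.
σ_{cast iron} = P/A₁ = 102600/1825 = 56.21 MPa, compressive.

σ ≈ 56.2 MPa (compressive)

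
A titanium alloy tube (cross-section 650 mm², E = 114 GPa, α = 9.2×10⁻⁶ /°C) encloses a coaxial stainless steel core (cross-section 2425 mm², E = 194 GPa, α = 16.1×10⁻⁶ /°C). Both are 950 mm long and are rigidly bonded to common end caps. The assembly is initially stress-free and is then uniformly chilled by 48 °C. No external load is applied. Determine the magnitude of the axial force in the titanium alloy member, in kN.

P ≈ 21.2 kN (compressive in the titanium alloy)

Both members must finish at the same length. With the larger α, the stainless steel tends to over-contract; the plates restrain it, putting the stainless steel in tension and the titanium alloy in compression. With no external load the two internal forces are equal and opposite, magnitude P.
Setting the final lengths equal and cancelling L: (α₁ − α₂)ΔT = P/(A₁E₁) + P/(A₂E₂).
|α₁ − α₂|·ΔT = 6.9×10⁻⁶ × 48 = 0.0003312.
1/(A₁E₁) + 1/(A₂E₂) = 1/(650×114×10³) + 1/(2425×194×10³) = 1.562×10⁻⁸ N⁻¹.
P = 0.0003312 / 1.562×10⁻⁸ = 21200 N = 21.2 kN.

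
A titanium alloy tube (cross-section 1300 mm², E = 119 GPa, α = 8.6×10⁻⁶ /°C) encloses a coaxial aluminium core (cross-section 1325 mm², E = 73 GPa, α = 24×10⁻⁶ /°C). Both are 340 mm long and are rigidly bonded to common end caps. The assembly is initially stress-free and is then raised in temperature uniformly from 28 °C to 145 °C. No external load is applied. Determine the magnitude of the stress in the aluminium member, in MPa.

σ ≈ 80.9 MPa (compressive)

Both members must finish at the same length. With the larger α, the aluminium tends to over-expand; the plates restrain it, putting the aluminium in compression and the titanium alloy in tension. With no external load the two internal forces are equal and opposite, magnitude P.
Compatibility of the two members (thermal + elastic change equal): (α₁ − α₂)ΔT = P·[1/(A₁E₁) + 1/(A₂E₂)].
|α₁ − α₂|·ΔT = 15.4×10⁻⁶ × 117 = 0.001802.
1/(A₁E₁) + 1/(A₂E₂) = 1/(1300×119×10³) + 1/(1325×73×10³) = 1.68×10⁻⁸ N⁻¹.
So P = 0.001802 / 1.68×10⁻⁸ = 107.2 kN.
σ_{aluminium} = P/A₂ = 107200/1325 = 80.93 MPa, compressive.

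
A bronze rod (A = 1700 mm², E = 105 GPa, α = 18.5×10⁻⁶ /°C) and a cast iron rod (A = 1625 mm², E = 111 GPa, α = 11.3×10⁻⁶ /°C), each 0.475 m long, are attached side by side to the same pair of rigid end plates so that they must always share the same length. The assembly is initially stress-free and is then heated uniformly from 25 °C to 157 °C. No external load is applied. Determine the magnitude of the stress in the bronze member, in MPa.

σ ≈ 50.2 MPa (compressive)

The bronze has the larger α, so on heating it would change length more than the cast iron if both were free. The rigid plates force a common final length, so the bronze is put into compression and the cast iron into tension, with equal and opposite forces P (no external load).
Setting the final lengths equal and cancelling L: (α₁ − α₂)ΔT = P/(A₁E₁) + P/(A₂E₂).
|α₁ − α₂|·ΔT = 7.2×10⁻⁶ × 132 = 0.0009504.
1/(A₁E₁) + 1/(A₂E₂) = 1/(1700×105×10³) + 1/(1625×111×10³) = 1.115×10⁻⁸ N⁻¹.
So P = 0.0009504 / 1.115×10⁻⁸ = 85.27 kN.
σ_{bronze} = P/A₁ = 85270/1700 = 50.16 MPa, compressive.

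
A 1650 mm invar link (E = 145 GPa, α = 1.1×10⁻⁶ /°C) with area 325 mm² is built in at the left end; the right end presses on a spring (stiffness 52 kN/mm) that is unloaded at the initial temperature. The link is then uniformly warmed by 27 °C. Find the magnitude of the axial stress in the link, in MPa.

If the spring were absent the link would lengthen by αΔT L = 1.1×10⁻⁶ × 27 × 1650 = 0.049 mm.
Let P be the compressive force at the spring. The link shortens elastically by PL/(AE) and the spring compresses by P/k; together these equal δ_free.
P [ L/(AE) + 1/k ] = δ_free → P [ 1650/(325×145×10³) + 1/(52×10³) ] = 0.049.
P = 0.049 / 5.424×10⁻⁵ = 903.4 N.
σ = P/A = 903.4/325 = 2.78 MPa.

σ ≈ 2.78 MPa (compressive)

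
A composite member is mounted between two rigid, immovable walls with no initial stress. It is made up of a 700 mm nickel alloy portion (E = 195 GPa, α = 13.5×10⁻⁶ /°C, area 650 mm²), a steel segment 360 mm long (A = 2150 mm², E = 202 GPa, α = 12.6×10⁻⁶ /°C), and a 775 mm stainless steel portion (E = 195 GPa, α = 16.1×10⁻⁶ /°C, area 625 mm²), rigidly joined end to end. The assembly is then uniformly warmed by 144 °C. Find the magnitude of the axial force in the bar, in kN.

P ≈ 300 kN (compressive)

With the walls removed the bar would change length by δ_free = Σ αᵢΔT Lᵢ = 13.5×10⁻⁶×144×700 + 12.6×10⁻⁶×144×360 + 16.1×10⁻⁶×144×775 = 3.811 mm.
The walls prevent any net length change, so an axial force P (same in every segment) develops. Compatibility: P · Σ Lᵢ/(AᵢEᵢ) = δ_free.
The series flexibility is Σ Lᵢ/(AᵢEᵢ) = 700/(650×195×10³) + 360/(2150×202×10³) + 775/(625×195×10³) = 1.271×10⁻⁵ mm/N.
So P = 3.811 / 1.271×10⁻⁵ = 299.8 kN, compressive.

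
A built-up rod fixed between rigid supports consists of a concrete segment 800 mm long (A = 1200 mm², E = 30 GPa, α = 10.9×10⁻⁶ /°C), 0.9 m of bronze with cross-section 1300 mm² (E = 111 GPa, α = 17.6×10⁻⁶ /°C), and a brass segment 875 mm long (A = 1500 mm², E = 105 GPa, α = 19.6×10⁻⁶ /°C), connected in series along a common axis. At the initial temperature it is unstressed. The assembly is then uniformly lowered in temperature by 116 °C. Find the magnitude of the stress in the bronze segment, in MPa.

If the supports were absent, the total length change would be Σ αᵢΔT Lᵢ = 10.9×10⁻⁶×116×800 + 17.6×10⁻⁶×116×900 + 19.6×10⁻⁶×116×875 = 4.838 mm.
The rigid supports impose zero overall length change; the single axial force P common to all segments must satisfy P Σ Lᵢ/(AᵢEᵢ) = δ_free.
Σ Lᵢ/(AᵢEᵢ) = 800/(1200×30×10³) + 900/(1300×111×10³) + 875/(1500×105×10³) = 3.401×10⁻⁵ mm/N.
P = 4.838 / 3.401×10⁻⁵ = 142200 N = 142.2 kN, tensile.
σ_{bronze} = P / A = 142200 / 1300 = 109.4 MPa.

σ ≈ 109 MPa (tensile)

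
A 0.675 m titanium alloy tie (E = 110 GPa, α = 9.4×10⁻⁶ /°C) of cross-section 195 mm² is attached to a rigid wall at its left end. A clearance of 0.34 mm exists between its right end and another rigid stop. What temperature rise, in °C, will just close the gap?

ΔT ≈ 53.6 °C

The gap closes when αΔT L = 0.34 mm, since the tie is still unstressed at that instant.
So ΔT = g/(αL) = 0.34/(9.4×10⁻⁶ × 675) = 53.59 °C.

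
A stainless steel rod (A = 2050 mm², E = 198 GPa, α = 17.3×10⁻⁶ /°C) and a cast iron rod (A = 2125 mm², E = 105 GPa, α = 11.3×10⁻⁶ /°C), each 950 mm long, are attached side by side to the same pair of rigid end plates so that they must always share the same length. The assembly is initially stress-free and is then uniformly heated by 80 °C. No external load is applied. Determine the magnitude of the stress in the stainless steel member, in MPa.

Both members must finish at the same length. With the larger α, the stainless steel tends to over-expand; the plates restrain it, putting the stainless steel in compression and the cast iron in tension. With no external load the two internal forces are equal and opposite, magnitude P.
Setting the final lengths equal and cancelling L: (α₁ − α₂)ΔT = P/(A₁E₁) + P/(A₂E₂).
|α₁ − α₂|·ΔT = 6×10⁻⁶ × 80 = 0.00048.
1/(A₁E₁) + 1/(A₂E₂) = 1/(2050×198×10³) + 1/(2125×105×10³) = 6.945×10⁻⁹ N⁻¹.
So P = 0.00048 / 6.945×10⁻⁹ = 69.11 kN.
σ_{stainless steel} = P/A₁ = 69110/2050 = 33.71 MPa, compressive.

σ ≈ 33.7 MPa (compressive)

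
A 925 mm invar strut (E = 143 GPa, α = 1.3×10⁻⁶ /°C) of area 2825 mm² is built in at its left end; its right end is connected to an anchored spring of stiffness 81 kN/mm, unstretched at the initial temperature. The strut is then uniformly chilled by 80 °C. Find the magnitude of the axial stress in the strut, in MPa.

σ ≈ 2.33 MPa (tensile)

If the spring were absent the strut would shorten by αΔT L = 1.3×10⁻⁶ × 80 × 925 = 0.0962 mm.
Let P be the tensile force in the spring. The strut extends elastically by PL/(AE) and the spring stretches by P/k; together these equal δ_free.
P [ L/(AE) + 1/k ] = δ_free → P [ 925/(2825×143×10³) + 1/(81×10³) ] = 0.0962.
P = 0.0962 / 1.464×10⁻⁵ = 6573 N.
σ = P/A = 6573/2825 = 2.327 MPa.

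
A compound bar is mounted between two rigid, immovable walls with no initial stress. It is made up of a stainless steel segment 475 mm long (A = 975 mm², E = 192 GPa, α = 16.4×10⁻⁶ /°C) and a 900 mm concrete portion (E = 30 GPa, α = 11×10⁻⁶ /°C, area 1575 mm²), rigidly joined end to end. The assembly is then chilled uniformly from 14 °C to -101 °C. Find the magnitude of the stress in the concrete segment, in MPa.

σ ≈ 59.8 MPa (tensile)

With the walls removed the bar would change length by δ_free = Σ αᵢΔT Lᵢ = 16.4×10⁻⁶×115×475 + 11×10⁻⁶×115×900 = 2.034 mm.
The walls prevent any net length change, so an axial force P (same in every segment) develops. Compatibility: P · Σ Lᵢ/(AᵢEᵢ) = δ_free.
Σ Lᵢ/(AᵢEᵢ) = 475/(975×192×10³) + 900/(1575×30×10³) = 2.159×10⁻⁵ mm/N.
So P = 2.034 / 2.159×10⁻⁵ = 94.25 kN, tensile.
σ_{concrete} = P / A = 94250 / 1575 = 59.84 MPa.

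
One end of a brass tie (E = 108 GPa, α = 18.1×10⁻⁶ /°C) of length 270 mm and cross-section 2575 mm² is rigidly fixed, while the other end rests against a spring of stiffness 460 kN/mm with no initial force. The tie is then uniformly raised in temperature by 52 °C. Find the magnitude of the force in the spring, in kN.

Free thermal expansion: δ_free = αΔT L = 18.1×10⁻⁶ × 52 × 270 = 0.2541 mm.
Let P be the compressive force at the spring. The tie shortens elastically by PL/(AE) and the spring compresses by P/k; together these equal δ_free.
So P = δ_free / [L/(AE) + 1/k] = 0.2541 / [ 270/(2575×108×10³) + 1/(460×10³) ].
P = 0.2541 / 3.145×10⁻⁶ = 80810 N.

P ≈ 80.8 kN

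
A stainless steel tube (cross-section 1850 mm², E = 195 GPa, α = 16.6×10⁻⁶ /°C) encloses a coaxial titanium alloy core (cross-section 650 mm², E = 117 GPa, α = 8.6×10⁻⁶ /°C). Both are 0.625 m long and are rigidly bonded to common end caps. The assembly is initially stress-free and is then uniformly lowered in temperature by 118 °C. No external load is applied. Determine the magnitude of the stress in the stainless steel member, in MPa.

Equilibrium of a rigid end plate with no external load gives equal and opposite internal forces ±P in the two members. Since α_{stainless steel} > α_{titanium alloy}, cooling drives the stainless steel into tension and the titanium alloy into compression.
Compatibility of the two members (thermal + elastic change equal): (α₁ − α₂)ΔT = P·[1/(A₁E₁) + 1/(A₂E₂)].
|α₁ − α₂|·ΔT = 8×10⁻⁶ × 118 = 0.000944.
1/(A₁E₁) + 1/(A₂E₂) = 1/(1850×195×10³) + 1/(650×117×10³) = 1.592×10⁻⁸ N⁻¹.
P = 0.000944 / 1.592×10⁻⁸ = 59290 N = 59.29 kN.
σ_{stainless steel} = P/A₁ = 59290/1850 = 32.05 MPa, tensile.

σ ≈ 32 MPa (tensile)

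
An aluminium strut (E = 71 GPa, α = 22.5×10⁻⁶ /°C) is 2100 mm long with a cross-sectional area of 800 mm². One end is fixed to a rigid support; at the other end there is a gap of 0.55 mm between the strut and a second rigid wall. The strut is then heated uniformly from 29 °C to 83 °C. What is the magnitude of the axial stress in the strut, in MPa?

σ ≈ 67.7 MPa (compressive)

Free thermal elongation = αΔT L = 22.5×10⁻⁶ × 54 × 2100 = 2.551 mm.
After closing the 0.55 mm clearance, 2.551 − 0.55 = 2.002 mm of expansion remains to be suppressed by the wall.
So σ = E(δ_free − g)/L = 71×10³ × 2.002/2100 = 67.67 MPa.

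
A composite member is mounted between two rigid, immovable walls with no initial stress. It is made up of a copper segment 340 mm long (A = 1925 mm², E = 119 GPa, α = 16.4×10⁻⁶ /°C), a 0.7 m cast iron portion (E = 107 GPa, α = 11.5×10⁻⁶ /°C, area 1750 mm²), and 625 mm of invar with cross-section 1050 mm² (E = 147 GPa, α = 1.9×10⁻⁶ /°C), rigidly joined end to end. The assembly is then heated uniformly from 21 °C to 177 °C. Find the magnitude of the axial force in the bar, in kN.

If the supports were absent, the total length change would be Σ αᵢΔT Lᵢ = 16.4×10⁻⁶×156×340 + 11.5×10⁻⁶×156×700 + 1.9×10⁻⁶×156×625 = 2.311 mm.
Since the ends are fixed, an axial force P builds up, equal in every segment, with P · Σ Lᵢ/(AᵢEᵢ) = δ_free.
Σ Lᵢ/(AᵢEᵢ) = 340/(1925×119×10³) + 700/(1750×107×10³) + 625/(1050×147×10³) = 9.272×10⁻⁶ mm/N.
Hence P = δ_free / Σ(L/AE) = 2.311/9.272×10⁻⁶ = 249.2 kN (compressive).

P ≈ 249 kN (compressive)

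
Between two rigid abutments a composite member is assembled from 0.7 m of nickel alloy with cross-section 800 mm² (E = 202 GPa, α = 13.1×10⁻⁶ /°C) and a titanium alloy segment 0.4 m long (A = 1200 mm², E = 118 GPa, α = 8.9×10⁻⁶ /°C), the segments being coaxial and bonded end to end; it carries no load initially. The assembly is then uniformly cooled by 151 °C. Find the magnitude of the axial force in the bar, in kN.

Free thermal contraction of the whole bar: Σ αᵢΔT Lᵢ = 13.1×10⁻⁶×151×700 + 8.9×10⁻⁶×151×400 = 1.922 mm.
Since the ends are fixed, an axial force P builds up, equal in every segment, with P · Σ Lᵢ/(AᵢEᵢ) = δ_free.
Σ Lᵢ/(AᵢEᵢ) = 700/(800×202×10³) + 400/(1200×118×10³) = 7.157×10⁻⁶ mm/N.
P = 1.922 / 7.157×10⁻⁶ = 268600 N = 268.6 kN, tensile.

P ≈ 269 kN (tensile)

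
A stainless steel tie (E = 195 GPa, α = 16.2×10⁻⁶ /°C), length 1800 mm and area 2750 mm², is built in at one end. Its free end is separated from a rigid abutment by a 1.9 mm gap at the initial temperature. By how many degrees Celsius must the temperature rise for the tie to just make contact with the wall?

ΔT ≈ 65.2 °C

The gap closes when αΔT L = 1.9 mm, since the tie is still unstressed at that instant.
So ΔT = g/(αL) = 1.9/(16.2×10⁻⁶ × 1800) = 65.16 °C.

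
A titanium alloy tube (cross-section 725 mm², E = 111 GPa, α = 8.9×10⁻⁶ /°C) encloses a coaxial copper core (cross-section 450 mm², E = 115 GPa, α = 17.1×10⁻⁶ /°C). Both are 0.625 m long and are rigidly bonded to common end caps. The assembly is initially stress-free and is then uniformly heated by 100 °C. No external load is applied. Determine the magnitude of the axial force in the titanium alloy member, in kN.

P ≈ 25.8 kN (tensile in the titanium alloy)

The copper has the larger α, so on heating it would change length more than the titanium alloy if both were free. The rigid plates force a common final length, so the copper is put into compression and the titanium alloy into tension, with equal and opposite forces P (no external load).
Compatibility of the two members (thermal + elastic change equal): (α₁ − α₂)ΔT = P·[1/(A₁E₁) + 1/(A₂E₂)].
|α₁ − α₂|·ΔT = 8.2×10⁻⁶ × 100 = 0.00082.
1/(A₁E₁) + 1/(A₂E₂) = 1/(725×111×10³) + 1/(450×115×10³) = 3.175×10⁻⁸ N⁻¹.
So P = 0.00082 / 3.175×10⁻⁸ = 25.83 kN.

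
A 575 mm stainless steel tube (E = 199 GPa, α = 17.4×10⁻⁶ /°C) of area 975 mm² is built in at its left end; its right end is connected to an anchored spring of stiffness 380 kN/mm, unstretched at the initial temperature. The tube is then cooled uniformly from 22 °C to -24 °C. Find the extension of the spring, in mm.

δ ≈ 0.216 mm

If the spring were absent the tube would shorten by αΔT L = 17.4×10⁻⁶ × 46 × 575 = 0.4602 mm.
With a force P in the spring, the elastic change of the tube is PL/(AE) and that of the spring is P/k; compatibility requires their sum to equal δ_free.
So P = δ_free / [L/(AE) + 1/k] = 0.4602 / [ 575/(975×199×10³) + 1/(380×10³) ].
P = 0.4602 / 5.595×10⁻⁶ = 82260 N.
Spring extension = P/k = 82260/(380×10³) = 0.2165 mm.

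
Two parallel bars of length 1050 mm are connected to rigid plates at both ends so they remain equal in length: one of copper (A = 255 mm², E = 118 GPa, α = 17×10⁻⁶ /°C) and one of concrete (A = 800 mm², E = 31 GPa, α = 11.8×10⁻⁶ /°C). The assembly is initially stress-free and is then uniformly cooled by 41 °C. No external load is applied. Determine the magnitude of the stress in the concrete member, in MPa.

The copper has the larger α, so on cooling it would change length more than the concrete if both were free. The rigid plates force a common final length, so the copper is put into tension and the concrete into compression, with equal and opposite forces P (no external load).
Compatibility of the two members (thermal + elastic change equal): (α₁ − α₂)ΔT = P·[1/(A₁E₁) + 1/(A₂E₂)].
|α₁ − α₂|·ΔT = 5.2×10⁻⁶ × 41 = 0.0002132.
1/(A₁E₁) + 1/(A₂E₂) = 1/(255×118×10³) + 1/(800×31×10³) = 7.356×10⁻⁸ N⁻¹.
P = 0.0002132 / 7.356×10⁻⁸ = 2898 N = 2.898 kN.
σ_{concrete} = P/A₂ = 2898/800 = 3.623 MPa, compressive.

σ ≈ 3.62 MPa (compressive)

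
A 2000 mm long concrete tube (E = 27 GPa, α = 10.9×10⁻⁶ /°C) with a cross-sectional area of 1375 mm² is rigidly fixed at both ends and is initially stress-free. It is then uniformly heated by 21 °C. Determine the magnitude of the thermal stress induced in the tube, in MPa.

σ ≈ 6.18 MPa (compressive)

With length fixed, the mechanical strain must cancel the thermal strain αΔT = 10.9×10⁻⁶ × 21 = 228.9×10⁻⁶.
Hence σ = E·αΔT = 27×10³ × 228.9×10⁻⁶ = 6.18 MPa, compressive.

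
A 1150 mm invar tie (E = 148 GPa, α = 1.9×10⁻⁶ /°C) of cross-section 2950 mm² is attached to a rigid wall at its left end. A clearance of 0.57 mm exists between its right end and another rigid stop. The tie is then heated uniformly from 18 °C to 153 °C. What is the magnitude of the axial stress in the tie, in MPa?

σ ≈ 0 MPa

Unrestrained expansion: δ_free = αΔT L = 1.9×10⁻⁶ × 135 × 1150 = 0.295 mm.
Since δ_free = 0.295 mm is less than the 0.57 mm gap, the tie never touches the wall. No axial force develops.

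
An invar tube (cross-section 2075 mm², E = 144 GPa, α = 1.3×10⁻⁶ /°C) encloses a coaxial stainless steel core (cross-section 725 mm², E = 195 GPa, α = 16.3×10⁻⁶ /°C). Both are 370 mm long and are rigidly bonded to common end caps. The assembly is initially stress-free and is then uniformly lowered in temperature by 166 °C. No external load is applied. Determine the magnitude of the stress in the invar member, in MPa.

σ ≈ 115 MPa (compressive)

The stainless steel has the larger α, so on cooling it would change length more than the invar if both were free. The rigid plates force a common final length, so the stainless steel is put into tension and the invar into compression, with equal and opposite forces P (no external load).
Equating the net (thermal + elastic) strains gives |α₁ − α₂|·ΔT = P·[1/(A₁E₁) + 1/(A₂E₂)].
|α₁ − α₂|·ΔT = 15×10⁻⁶ × 166 = 0.00249.
1/(A₁E₁) + 1/(A₂E₂) = 1/(2075×144×10³) + 1/(725×195×10³) = 1.042×10⁻⁸ N⁻¹.
So P = 0.00249 / 1.042×10⁻⁸ = 239 kN.
σ_{invar} = P/A₁ = 239000/2075 = 115.2 MPa, compressive.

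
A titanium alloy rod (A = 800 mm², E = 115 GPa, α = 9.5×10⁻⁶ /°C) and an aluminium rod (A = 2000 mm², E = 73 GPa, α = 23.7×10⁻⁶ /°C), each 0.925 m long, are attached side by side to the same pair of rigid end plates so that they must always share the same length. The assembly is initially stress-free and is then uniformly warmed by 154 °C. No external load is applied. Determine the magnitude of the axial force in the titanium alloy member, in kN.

P ≈ 123 kN (tensile in the titanium alloy)

Equilibrium of a rigid end plate with no external load gives equal and opposite internal forces ±P in the two members. Since α_{aluminium} > α_{titanium alloy}, heating drives the aluminium into compression and the titanium alloy into tension.
Compatibility of the two members (thermal + elastic change equal): (α₁ − α₂)ΔT = P·[1/(A₁E₁) + 1/(A₂E₂)].
|α₁ − α₂|·ΔT = 14.2×10⁻⁶ × 154 = 0.002187.
1/(A₁E₁) + 1/(A₂E₂) = 1/(800×115×10³) + 1/(2000×73×10³) = 1.772×10⁻⁸ N⁻¹.
P = 0.002187 / 1.772×10⁻⁸ = 123400 N = 123.4 kN.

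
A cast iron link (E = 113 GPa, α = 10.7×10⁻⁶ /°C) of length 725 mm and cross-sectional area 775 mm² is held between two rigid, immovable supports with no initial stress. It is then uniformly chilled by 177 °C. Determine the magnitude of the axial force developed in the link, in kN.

Full restraint means ε = 0, so the stress is σ = EαΔT = 113×10³ × 10.7×10⁻⁶ × 177 = 214 MPa.
P = AEαΔT = 775 × 113×10³ × 10.7×10⁻⁶ × 177 = 165.9 kN (tensile).

P ≈ 166 kN (tensile)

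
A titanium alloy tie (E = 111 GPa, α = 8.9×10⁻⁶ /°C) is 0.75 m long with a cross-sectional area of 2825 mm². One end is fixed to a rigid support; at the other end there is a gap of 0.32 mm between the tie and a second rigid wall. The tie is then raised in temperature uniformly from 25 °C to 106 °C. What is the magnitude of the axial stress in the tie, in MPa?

σ ≈ 32.7 MPa (compressive)

If the wall were absent the tie would grow by αΔT L = 8.9×10⁻⁶ × 81 × 750 = 0.5407 mm.
The gap closes (δ_free > 0.32 mm) and the wall then resists a further 0.5407 − 0.32 = 0.2207 mm of expansion.
So σ = E(δ_free − g)/L = 111×10³ × 0.2207/750 = 32.66 MPa.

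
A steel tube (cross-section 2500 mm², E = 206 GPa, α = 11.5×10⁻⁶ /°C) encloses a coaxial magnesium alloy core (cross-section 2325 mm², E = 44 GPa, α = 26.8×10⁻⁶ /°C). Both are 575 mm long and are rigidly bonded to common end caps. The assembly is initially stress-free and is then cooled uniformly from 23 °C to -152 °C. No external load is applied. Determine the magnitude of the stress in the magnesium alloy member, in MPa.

Both members must finish at the same length. With the larger α, the magnesium alloy tends to over-contract; the plates restrain it, putting the magnesium alloy in tension and the steel in compression. With no external load the two internal forces are equal and opposite, magnitude P.
Equating the net (thermal + elastic) strains gives |α₁ − α₂|·ΔT = P·[1/(A₁E₁) + 1/(A₂E₂)].
|α₁ − α₂|·ΔT = 15.3×10⁻⁶ × 175 = 0.002677.
1/(A₁E₁) + 1/(A₂E₂) = 1/(2500×206×10³) + 1/(2325×44×10³) = 1.172×10⁻⁸ N⁻¹.
So P = 0.002677 / 1.172×10⁻⁸ = 228.5 kN.
σ_{magnesium alloy} = P/A₂ = 228500/2325 = 98.29 MPa, tensile.

σ ≈ 98.3 MPa (tensile)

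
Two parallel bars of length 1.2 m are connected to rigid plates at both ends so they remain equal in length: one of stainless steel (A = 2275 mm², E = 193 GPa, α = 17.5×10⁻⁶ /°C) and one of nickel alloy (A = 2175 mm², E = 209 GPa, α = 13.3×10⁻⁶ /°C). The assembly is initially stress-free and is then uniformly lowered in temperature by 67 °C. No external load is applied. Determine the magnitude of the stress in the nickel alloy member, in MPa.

σ ≈ 28.9 MPa (compressive)

Both members must finish at the same length. With the larger α, the stainless steel tends to over-contract; the plates restrain it, putting the stainless steel in tension and the nickel alloy in compression. With no external load the two internal forces are equal and opposite, magnitude P.
Compatibility of the two members (thermal + elastic change equal): (α₁ − α₂)ΔT = P·[1/(A₁E₁) + 1/(A₂E₂)].
|α₁ − α₂|·ΔT = 4.2×10⁻⁶ × 67 = 0.0002814.
1/(A₁E₁) + 1/(A₂E₂) = 1/(2275×193×10³) + 1/(2175×209×10³) = 4.477×10⁻⁹ N⁻¹.
So P = 0.0002814 / 4.477×10⁻⁹ = 62.85 kN.
σ_{nickel alloy} = P/A₂ = 62850/2175 = 28.9 MPa, compressive.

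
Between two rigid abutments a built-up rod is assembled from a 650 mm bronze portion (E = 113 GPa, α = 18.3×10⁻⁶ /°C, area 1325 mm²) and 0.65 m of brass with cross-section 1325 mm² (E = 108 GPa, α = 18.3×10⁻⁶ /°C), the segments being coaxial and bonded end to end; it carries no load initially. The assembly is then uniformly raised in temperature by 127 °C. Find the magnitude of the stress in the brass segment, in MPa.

Free thermal expansion of the whole bar: Σ αᵢΔT Lᵢ = 18.3×10⁻⁶×127×650 + 18.3×10⁻⁶×127×650 = 3.021 mm.
The walls prevent any net length change, so an axial force P (same in every segment) develops. Compatibility: P · Σ Lᵢ/(AᵢEᵢ) = δ_free.
Σ Lᵢ/(AᵢEᵢ) = 650/(1325×113×10³) + 650/(1325×108×10³) = 8.884×10⁻⁶ mm/N.
Hence P = δ_free / Σ(L/AE) = 3.021/8.884×10⁻⁶ = 340.1 kN (compressive).
σ_{brass} = P / A = 340100 / 1325 = 256.7 MPa.

σ ≈ 257 MPa (compressive)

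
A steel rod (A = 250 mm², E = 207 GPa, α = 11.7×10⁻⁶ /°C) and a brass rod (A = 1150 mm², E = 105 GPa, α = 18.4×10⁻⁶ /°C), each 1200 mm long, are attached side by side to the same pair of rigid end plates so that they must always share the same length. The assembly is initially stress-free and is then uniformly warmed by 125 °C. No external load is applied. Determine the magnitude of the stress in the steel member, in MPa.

σ ≈ 121 MPa (tensile)

Both members must finish at the same length. With the larger α, the brass tends to over-expand; the plates restrain it, putting the brass in compression and the steel in tension. With no external load the two internal forces are equal and opposite, magnitude P.
Setting the final lengths equal and cancelling L: (α₁ − α₂)ΔT = P/(A₁E₁) + P/(A₂E₂).
|α₁ − α₂|·ΔT = 6.7×10⁻⁶ × 125 = 0.0008375.
1/(A₁E₁) + 1/(A₂E₂) = 1/(250×207×10³) + 1/(1150×105×10³) = 2.761×10⁻⁸ N⁻¹.
P = 0.0008375 / 2.761×10⁻⁸ = 30340 N = 30.34 kN.
σ_{steel} = P/A₁ = 30340/250 = 121.4 MPa, tensile.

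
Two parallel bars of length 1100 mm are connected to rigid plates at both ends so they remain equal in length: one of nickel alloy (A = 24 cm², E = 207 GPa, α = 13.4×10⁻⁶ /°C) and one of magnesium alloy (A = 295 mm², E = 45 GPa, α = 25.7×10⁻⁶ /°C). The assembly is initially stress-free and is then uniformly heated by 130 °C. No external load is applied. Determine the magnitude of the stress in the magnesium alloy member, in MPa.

Equilibrium of a rigid end plate with no external load gives equal and opposite internal forces ±P in the two members. Since α_{magnesium alloy} > α_{nickel alloy}, heating drives the magnesium alloy into compression and the nickel alloy into tension.
Setting the final lengths equal and cancelling L: (α₁ − α₂)ΔT = P/(A₁E₁) + P/(A₂E₂).
|α₁ − α₂|·ΔT = 12.3×10⁻⁶ × 130 = 0.001599.
1/(A₁E₁) + 1/(A₂E₂) = 1/(2400×207×10³) + 1/(295×45×10³) = 7.734×10⁻⁸ N⁻¹.
So P = 0.001599 / 7.734×10⁻⁸ = 20.67 kN.
σ_{magnesium alloy} = P/A₂ = 20670/295 = 70.08 MPa, compressive.

σ ≈ 70.1 MPa (compressive)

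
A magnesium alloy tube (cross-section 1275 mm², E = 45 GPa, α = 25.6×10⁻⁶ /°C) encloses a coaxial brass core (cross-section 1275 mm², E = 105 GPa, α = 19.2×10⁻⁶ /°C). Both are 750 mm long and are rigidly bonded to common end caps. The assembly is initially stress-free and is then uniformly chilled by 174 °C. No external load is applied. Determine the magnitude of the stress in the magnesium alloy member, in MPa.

σ ≈ 35.1 MPa (tensile)

Equilibrium of a rigid end plate with no external load gives equal and opposite internal forces ±P in the two members. Since α_{magnesium alloy} > α_{brass}, cooling drives the magnesium alloy into tension and the brass into compression.
Setting the final lengths equal and cancelling L: (α₁ − α₂)ΔT = P/(A₁E₁) + P/(A₂E₂).
|α₁ − α₂|·ΔT = 6.4×10⁻⁶ × 174 = 0.001114.
1/(A₁E₁) + 1/(A₂E₂) = 1/(1275×45×10³) + 1/(1275×105×10³) = 2.49×10⁻⁸ N⁻¹.
So P = 0.001114 / 2.49×10⁻⁸ = 44.72 kN.
σ_{magnesium alloy} = P/A₁ = 44720/1275 = 35.08 MPa, tensile.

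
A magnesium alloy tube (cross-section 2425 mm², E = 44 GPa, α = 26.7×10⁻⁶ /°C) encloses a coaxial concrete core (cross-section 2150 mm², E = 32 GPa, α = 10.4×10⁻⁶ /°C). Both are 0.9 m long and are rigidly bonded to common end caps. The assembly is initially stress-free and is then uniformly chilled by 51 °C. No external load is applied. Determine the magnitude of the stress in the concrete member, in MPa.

Both members must finish at the same length. With the larger α, the magnesium alloy tends to over-contract; the plates restrain it, putting the magnesium alloy in tension and the concrete in compression. With no external load the two internal forces are equal and opposite, magnitude P.
Compatibility of the two members (thermal + elastic change equal): (α₁ − α₂)ΔT = P·[1/(A₁E₁) + 1/(A₂E₂)].
|α₁ − α₂|·ΔT = 16.3×10⁻⁶ × 51 = 0.0008313.
1/(A₁E₁) + 1/(A₂E₂) = 1/(2425×44×10³) + 1/(2150×32×10³) = 2.391×10⁻⁸ N⁻¹.
So P = 0.0008313 / 2.391×10⁻⁸ = 34.77 kN.
σ_{concrete} = P/A₂ = 34770/2150 = 16.17 MPa, compressive.

σ ≈ 16.2 MPa (compressive)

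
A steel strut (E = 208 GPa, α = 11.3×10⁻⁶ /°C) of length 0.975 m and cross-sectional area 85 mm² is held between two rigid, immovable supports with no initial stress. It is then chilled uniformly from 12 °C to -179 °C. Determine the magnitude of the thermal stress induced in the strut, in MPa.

σ ≈ 449 MPa (tensile)

With length fixed, the mechanical strain must cancel the thermal strain αΔT = 11.3×10⁻⁶ × 191 = 2158.3×10⁻⁶.
σ = EαΔT = 208×10³ × 11.3×10⁻⁶ × 191 = 448.9 MPa (tensile; the strut is trying to contract).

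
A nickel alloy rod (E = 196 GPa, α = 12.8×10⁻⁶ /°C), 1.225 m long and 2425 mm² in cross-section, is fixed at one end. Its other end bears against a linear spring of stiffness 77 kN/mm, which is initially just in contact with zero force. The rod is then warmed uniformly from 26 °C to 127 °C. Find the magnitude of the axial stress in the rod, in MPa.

σ ≈ 42 MPa (compressive)

Free thermal expansion: δ_free = αΔT L = 12.8×10⁻⁶ × 101 × 1225 = 1.584 mm.
With a force P in the spring, the elastic change of the rod is PL/(AE) and that of the spring is P/k; compatibility requires their sum to equal δ_free.
So P = δ_free / [L/(AE) + 1/k] = 1.584 / [ 1225/(2425×196×10³) + 1/(77×10³) ].
P = 1.584 / 1.556×10⁻⁵ = 101800 N.
σ = P/A = 101800/2425 = 41.96 MPa.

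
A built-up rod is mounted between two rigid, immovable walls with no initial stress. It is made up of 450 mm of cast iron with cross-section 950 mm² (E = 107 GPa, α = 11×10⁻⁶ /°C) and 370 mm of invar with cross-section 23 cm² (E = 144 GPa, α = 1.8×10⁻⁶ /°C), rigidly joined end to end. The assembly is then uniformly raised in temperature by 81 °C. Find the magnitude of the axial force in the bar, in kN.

With the walls removed the bar would change length by δ_free = Σ αᵢΔT Lᵢ = 11×10⁻⁶×81×450 + 1.8×10⁻⁶×81×370 = 0.4549 mm.
The rigid supports impose zero overall length change; the single axial force P common to all segments must satisfy P Σ Lᵢ/(AᵢEᵢ) = δ_free.
Σ Lᵢ/(AᵢEᵢ) = 450/(950×107×10³) + 370/(2300×144×10³) = 5.544×10⁻⁶ mm/N.
Hence P = δ_free / Σ(L/AE) = 0.4549/5.544×10⁻⁶ = 82.05 kN (compressive).

P ≈ 82.1 kN (compressive)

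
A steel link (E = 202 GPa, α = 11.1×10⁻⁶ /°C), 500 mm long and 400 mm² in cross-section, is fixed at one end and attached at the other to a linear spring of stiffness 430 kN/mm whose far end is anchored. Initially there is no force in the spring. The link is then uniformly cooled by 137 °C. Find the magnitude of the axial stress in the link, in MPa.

σ ≈ 223 MPa (tensile)

The unrestrained thermal change is αΔT L = 11.1×10⁻⁶ × 137 × 500 = 0.7603 mm.
With a force P in the spring, the elastic change of the link is PL/(AE) and that of the spring is P/k; compatibility requires their sum to equal δ_free.
So P = δ_free / [L/(AE) + 1/k] = 0.7603 / [ 500/(400×202×10³) + 1/(430×10³) ].
P = 0.7603 / 8.514×10⁻⁶ = 89310 N.
σ = P/A = 89310/400 = 223.3 MPa.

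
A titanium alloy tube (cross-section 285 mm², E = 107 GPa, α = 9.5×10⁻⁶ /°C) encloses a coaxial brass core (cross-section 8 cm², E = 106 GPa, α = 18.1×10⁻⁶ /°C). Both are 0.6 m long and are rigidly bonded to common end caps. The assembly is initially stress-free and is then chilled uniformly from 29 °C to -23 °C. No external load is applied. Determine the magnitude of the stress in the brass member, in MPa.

σ ≈ 12.5 MPa (tensile)

Both members must finish at the same length. With the larger α, the brass tends to over-contract; the plates restrain it, putting the brass in tension and the titanium alloy in compression. With no external load the two internal forces are equal and opposite, magnitude P.
Equating the net (thermal + elastic) strains gives |α₁ − α₂|·ΔT = P·[1/(A₁E₁) + 1/(A₂E₂)].
|α₁ − α₂|·ΔT = 8.6×10⁻⁶ × 52 = 0.0004472.
1/(A₁E₁) + 1/(A₂E₂) = 1/(285×107×10³) + 1/(800×106×10³) = 4.458×10⁻⁸ N⁻¹.
So P = 0.0004472 / 4.458×10⁻⁸ = 10.03 kN.
σ_{brass} = P/A₂ = 10030/800 = 12.54 MPa, tensile.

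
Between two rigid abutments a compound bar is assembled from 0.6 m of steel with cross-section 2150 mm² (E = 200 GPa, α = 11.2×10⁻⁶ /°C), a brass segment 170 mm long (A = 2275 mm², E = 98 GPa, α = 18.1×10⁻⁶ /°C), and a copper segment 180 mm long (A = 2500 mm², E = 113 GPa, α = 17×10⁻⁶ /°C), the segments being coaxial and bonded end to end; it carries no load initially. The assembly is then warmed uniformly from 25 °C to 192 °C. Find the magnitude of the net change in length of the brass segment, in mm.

|ΔL| ≈ 0.0719 mm

With the walls removed the bar would change length by δ_free = Σ αᵢΔT Lᵢ = 11.2×10⁻⁶×167×600 + 18.1×10⁻⁶×167×170 + 17×10⁻⁶×167×180 = 2.147 mm.
The walls prevent any net length change, so an axial force P (same in every segment) develops. Compatibility: P · Σ Lᵢ/(AᵢEᵢ) = δ_free.
The series flexibility is Σ Lᵢ/(AᵢEᵢ) = 600/(2150×200×10³) + 170/(2275×98×10³) + 180/(2500×113×10³) = 2.795×10⁻⁶ mm/N.
So P = 2.147 / 2.795×10⁻⁶ = 768.2 kN, compressive.
For the brass segment, free thermal change = 18.1×10⁻⁶×167×170 = 0.5139 mm and elastic change from P = 768200×170/(2275×98×10³) = 0.5858 mm; these oppose, so the net change is 0.0719 mm (segment shortens).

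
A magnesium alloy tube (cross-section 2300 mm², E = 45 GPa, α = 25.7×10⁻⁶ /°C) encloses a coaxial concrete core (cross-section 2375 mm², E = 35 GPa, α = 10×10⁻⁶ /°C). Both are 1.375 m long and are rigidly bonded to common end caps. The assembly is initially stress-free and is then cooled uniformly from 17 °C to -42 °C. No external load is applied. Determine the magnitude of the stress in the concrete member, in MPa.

σ ≈ 18 MPa (compressive)

Equilibrium of a rigid end plate with no external load gives equal and opposite internal forces ±P in the two members. Since α_{magnesium alloy} > α_{concrete}, cooling drives the magnesium alloy into tension and the concrete into compression.
Equating the net (thermal + elastic) strains gives |α₁ − α₂|·ΔT = P·[1/(A₁E₁) + 1/(A₂E₂)].
|α₁ − α₂|·ΔT = 15.7×10⁻⁶ × 59 = 0.0009263.
1/(A₁E₁) + 1/(A₂E₂) = 1/(2300×45×10³) + 1/(2375×35×10³) = 2.169×10⁻⁸ N⁻¹.
So P = 0.0009263 / 2.169×10⁻⁸ = 42.7 kN.
σ_{concrete} = P/A₂ = 42700/2375 = 17.98 MPa, compressive.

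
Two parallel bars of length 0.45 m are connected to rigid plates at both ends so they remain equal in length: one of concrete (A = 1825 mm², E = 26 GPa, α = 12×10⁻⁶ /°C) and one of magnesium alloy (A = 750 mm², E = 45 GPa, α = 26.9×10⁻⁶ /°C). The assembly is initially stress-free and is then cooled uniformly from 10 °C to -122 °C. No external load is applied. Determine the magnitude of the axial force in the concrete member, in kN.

P ≈ 38.8 kN (compressive in the concrete)

Equilibrium of a rigid end plate with no external load gives equal and opposite internal forces ±P in the two members. Since α_{magnesium alloy} > α_{concrete}, cooling drives the magnesium alloy into tension and the concrete into compression.
Compatibility of the two members (thermal + elastic change equal): (α₁ − α₂)ΔT = P·[1/(A₁E₁) + 1/(A₂E₂)].
|α₁ − α₂|·ΔT = 14.9×10⁻⁶ × 132 = 0.001967.
1/(A₁E₁) + 1/(A₂E₂) = 1/(1825×26×10³) + 1/(750×45×10³) = 5.07×10⁻⁸ N⁻¹.
P = 0.001967 / 5.07×10⁻⁸ = 38790 N = 38.79 kN.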